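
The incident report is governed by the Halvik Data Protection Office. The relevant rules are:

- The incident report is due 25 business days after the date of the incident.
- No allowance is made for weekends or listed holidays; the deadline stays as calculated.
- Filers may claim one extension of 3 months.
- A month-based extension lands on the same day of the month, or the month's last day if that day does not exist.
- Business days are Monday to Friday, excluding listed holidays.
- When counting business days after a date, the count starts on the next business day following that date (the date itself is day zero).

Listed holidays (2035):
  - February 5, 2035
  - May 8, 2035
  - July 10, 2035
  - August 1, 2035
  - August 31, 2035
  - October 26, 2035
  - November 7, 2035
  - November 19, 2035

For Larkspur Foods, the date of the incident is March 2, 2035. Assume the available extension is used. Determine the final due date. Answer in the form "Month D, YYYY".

July 6, 2035

Starting the day after March 2, 2035 and counting 25 business days lands on April 6, 2035.
April 6, 2035 falls on a Friday. The rules make no weekend/holiday allowance, so it remains April 6, 2035.
The 3 months extension carries April 6, 2035 to July 6, 2035.
No adjustment is made for weekends or holidays, so July 6, 2035 stands.
Final deadline: July 6, 2035.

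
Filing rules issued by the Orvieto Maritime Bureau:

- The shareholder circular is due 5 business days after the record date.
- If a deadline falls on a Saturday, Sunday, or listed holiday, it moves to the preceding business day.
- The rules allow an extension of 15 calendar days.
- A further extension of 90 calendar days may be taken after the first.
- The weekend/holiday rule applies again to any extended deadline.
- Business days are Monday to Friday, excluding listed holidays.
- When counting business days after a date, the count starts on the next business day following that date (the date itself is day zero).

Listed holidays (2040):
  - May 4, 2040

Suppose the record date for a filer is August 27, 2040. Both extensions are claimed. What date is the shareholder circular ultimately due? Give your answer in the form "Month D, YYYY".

Counting 5 business days after August 27, 2040 (skipping weekends and listed holidays) reaches September 3, 2040.
September 3, 2040 falls on a Monday, which is a business day, so no adjustment is needed.
Applying the 15-calendar-day extension: September 3, 2040 + 15 days = September 18, 2040.
September 18, 2040 is a Tuesday and not a listed holiday, so it stands.
With the 90-day extension, September 18, 2040 becomes December 17, 2040.
December 17, 2040 falls on a Monday, which is a business day, so no adjustment is needed.
Final deadline: December 17, 2040.

December 17, 2040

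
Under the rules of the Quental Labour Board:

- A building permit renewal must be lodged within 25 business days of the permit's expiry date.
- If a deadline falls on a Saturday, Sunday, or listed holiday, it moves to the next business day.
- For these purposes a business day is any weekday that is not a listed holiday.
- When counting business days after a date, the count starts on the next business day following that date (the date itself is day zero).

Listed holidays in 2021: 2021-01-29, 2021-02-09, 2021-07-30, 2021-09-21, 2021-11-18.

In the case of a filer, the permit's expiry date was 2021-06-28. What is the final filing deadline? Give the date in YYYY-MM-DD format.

2021-08-03

Counting 25 business days after 2021-06-28 (skipping weekends and listed holidays) reaches 2021-08-03.
2021-08-03 (Tuesday) is already a business day.
Final deadline: 2021-08-03.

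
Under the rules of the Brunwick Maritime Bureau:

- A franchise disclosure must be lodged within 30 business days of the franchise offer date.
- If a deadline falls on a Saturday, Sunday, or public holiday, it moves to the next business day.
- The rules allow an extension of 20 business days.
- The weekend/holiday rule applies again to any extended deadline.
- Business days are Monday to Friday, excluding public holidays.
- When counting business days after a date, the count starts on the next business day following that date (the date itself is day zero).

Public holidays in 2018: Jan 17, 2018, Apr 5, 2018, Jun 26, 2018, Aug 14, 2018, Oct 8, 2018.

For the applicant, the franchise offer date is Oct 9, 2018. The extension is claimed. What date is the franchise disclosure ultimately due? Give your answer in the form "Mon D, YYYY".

Dec 18, 2018

Counting 30 business days after Oct 9, 2018 (skipping weekends and listed holidays) reaches Nov 20, 2018.
Nov 20, 2018 is a Tuesday and not a listed holiday, so it stands.
Counting 20 further business days from Nov 20, 2018 reaches Dec 18, 2018.
Dec 18, 2018 (Tuesday) is already a business day.
Final deadline: Dec 18, 2018.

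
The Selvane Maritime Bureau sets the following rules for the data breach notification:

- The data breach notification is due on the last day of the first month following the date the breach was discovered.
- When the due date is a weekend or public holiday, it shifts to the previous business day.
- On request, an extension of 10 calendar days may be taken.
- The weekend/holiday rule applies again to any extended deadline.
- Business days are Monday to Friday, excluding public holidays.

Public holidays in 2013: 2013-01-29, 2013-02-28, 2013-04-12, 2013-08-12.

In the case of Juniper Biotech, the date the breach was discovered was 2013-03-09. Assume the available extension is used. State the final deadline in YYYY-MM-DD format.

1 month after 2013-03-09 falls in April 2013; the last day of that month is 2013-04-30.
2013-04-30 (Tuesday) is already a business day.
The 10-calendar-day extension moves the deadline from 2013-04-30 to 2013-05-10.
Since 2013-05-10 is a Friday and not a holiday, the date is unchanged.
So the filing is due 2013-05-10.

2013-05-10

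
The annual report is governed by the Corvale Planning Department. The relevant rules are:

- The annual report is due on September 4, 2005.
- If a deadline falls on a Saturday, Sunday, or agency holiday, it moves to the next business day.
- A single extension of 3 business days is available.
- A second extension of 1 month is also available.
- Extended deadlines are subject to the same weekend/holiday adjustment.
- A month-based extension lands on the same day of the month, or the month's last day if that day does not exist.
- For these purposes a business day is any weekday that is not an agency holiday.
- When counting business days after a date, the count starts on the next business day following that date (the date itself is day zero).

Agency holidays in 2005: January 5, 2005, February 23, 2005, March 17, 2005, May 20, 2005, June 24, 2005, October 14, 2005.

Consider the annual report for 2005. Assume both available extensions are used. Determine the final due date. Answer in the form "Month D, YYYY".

October 10, 2005

Start from the fixed due date, September 4, 2005.
September 4, 2005 is a Sunday, so it moves to the next business day, September 5, 2005 (Monday).
Counting 3 further business days from September 5, 2005 reaches September 8, 2005.
September 8, 2005 falls on a Thursday, which is a business day, so no adjustment is needed.
Applying the 1 month extension: 1 month after September 8, 2005 is October 8, 2005.
October 8, 2005 is a Saturday; the next business day is October 10, 2005 (Monday).
Final deadline: October 10, 2005.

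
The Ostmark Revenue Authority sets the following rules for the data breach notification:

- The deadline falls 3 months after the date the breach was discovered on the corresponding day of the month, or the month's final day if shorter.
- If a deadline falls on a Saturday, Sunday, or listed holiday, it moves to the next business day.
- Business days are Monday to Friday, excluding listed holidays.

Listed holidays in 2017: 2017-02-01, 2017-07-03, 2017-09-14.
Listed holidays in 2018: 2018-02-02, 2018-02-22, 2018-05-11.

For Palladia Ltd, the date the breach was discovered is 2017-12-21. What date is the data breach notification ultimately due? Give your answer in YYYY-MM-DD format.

2018-03-21

3 months after 2017-12-21, on the same day of the month, is 2018-03-21.
2018-03-21 falls on a Wednesday, which is a business day, so no adjustment is needed.
So the filing is due 2018-03-21.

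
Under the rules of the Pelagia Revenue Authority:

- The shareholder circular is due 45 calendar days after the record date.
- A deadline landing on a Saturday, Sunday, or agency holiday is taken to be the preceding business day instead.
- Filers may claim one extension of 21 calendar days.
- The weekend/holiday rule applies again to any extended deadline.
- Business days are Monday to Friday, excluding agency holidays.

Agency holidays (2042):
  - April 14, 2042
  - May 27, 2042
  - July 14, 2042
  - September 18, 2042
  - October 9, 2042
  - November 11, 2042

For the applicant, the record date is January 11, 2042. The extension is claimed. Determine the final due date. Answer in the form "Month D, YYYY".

Trigger date January 11, 2042 + 45 calendar days = February 25, 2042.
February 25, 2042 falls on a Tuesday, which is a business day, so no adjustment is needed.
Applying the 21-calendar-day extension: February 25, 2042 + 21 days = March 18, 2042.
March 18, 2042 (Tuesday) is already a business day.
Deadline: March 18, 2042.

March 18, 2042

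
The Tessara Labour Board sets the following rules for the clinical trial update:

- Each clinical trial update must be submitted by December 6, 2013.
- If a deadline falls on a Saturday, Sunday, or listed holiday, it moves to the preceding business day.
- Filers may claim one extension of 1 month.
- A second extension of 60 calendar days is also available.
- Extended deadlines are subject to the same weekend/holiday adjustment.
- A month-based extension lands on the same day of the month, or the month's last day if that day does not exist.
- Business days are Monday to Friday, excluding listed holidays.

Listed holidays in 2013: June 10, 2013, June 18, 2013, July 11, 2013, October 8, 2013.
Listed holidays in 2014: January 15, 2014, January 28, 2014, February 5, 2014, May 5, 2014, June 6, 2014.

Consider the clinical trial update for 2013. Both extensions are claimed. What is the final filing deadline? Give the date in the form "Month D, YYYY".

The stated deadline is December 6, 2013.
December 6, 2013 (Friday) is already a business day.
The 1 month extension carries December 6, 2013 to January 6, 2014.
January 6, 2014 falls on a Monday, which is a business day, so no adjustment is needed.
The 60-calendar-day extension moves the deadline from January 6, 2014 to March 7, 2014.
March 7, 2014 (Friday) is already a business day.
The final due date is March 7, 2014.

March 7, 2014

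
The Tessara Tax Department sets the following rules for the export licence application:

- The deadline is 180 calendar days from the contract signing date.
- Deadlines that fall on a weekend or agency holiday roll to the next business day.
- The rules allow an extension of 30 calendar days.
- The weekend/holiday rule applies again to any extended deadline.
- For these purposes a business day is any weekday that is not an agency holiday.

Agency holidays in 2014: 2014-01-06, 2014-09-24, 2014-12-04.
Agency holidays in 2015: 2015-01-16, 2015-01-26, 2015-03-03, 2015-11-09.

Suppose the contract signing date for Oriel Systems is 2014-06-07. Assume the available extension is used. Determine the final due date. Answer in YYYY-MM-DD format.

2015-01-05

180 calendar days after 2014-06-07 is 2014-12-04.
2014-12-04 falls on a listed holiday. Rolling to the next business day gives 2014-12-05, a Friday.
With the 30-day extension, 2014-12-05 becomes 2015-01-04.
2015-01-04 is a Sunday, so it moves to the next business day, 2015-01-05 (Monday).
Final deadline: 2015-01-05.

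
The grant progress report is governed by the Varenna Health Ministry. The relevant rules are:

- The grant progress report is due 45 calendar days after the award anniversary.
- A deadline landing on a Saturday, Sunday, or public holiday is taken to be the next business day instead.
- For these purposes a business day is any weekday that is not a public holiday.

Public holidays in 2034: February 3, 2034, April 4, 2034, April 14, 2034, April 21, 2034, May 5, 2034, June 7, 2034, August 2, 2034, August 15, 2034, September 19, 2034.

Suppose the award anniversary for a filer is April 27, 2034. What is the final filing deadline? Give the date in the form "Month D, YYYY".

June 12, 2034

Adding 45 calendar days to April 27, 2034 gives June 11, 2034.
Because June 11, 2034 is a Sunday, the deadline becomes June 12, 2034 (Monday).
The final due date is June 12, 2034.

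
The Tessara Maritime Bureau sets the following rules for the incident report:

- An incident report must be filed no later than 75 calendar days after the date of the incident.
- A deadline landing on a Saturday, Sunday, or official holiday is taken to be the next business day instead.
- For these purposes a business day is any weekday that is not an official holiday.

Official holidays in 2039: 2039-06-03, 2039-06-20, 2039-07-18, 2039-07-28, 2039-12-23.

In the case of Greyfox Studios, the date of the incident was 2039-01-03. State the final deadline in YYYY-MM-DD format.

Adding 75 calendar days to 2039-01-03 gives 2039-03-19.
2039-03-19 falls on a Saturday. Rolling to the next business day gives 2039-03-21, a Monday.
Final deadline: 2039-03-21.

2039-03-21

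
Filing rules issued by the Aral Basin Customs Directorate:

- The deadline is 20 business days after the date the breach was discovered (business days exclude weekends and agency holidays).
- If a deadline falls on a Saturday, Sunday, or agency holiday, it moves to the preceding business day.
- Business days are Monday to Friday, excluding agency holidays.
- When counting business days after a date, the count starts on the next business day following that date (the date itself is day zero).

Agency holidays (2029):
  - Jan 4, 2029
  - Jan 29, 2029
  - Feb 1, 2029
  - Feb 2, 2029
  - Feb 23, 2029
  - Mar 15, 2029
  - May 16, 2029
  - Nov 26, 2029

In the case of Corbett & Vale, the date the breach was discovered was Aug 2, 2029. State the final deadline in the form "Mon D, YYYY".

Starting the day after Aug 2, 2029 and counting 20 business days lands on Aug 30, 2029.
Aug 30, 2029 falls on a Thursday, which is a business day, so no adjustment is needed.
So the filing is due Aug 30, 2029.

Aug 30, 2029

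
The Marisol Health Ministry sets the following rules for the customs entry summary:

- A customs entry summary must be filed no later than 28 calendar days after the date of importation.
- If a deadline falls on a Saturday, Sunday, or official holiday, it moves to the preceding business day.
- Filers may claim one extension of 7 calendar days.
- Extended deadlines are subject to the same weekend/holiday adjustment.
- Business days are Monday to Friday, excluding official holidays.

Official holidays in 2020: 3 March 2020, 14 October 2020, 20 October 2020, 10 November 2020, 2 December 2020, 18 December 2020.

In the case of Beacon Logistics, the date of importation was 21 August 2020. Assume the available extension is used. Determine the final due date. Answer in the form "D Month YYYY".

28 calendar days after 21 August 2020 is 18 September 2020.
18 September 2020 falls on a Friday, which is a business day, so no adjustment is needed.
Applying the 7-calendar-day extension: 18 September 2020 + 7 days = 25 September 2020.
25 September 2020 falls on a Friday, which is a business day, so no adjustment is needed.
Deadline: 25 September 2020.

25 September 2020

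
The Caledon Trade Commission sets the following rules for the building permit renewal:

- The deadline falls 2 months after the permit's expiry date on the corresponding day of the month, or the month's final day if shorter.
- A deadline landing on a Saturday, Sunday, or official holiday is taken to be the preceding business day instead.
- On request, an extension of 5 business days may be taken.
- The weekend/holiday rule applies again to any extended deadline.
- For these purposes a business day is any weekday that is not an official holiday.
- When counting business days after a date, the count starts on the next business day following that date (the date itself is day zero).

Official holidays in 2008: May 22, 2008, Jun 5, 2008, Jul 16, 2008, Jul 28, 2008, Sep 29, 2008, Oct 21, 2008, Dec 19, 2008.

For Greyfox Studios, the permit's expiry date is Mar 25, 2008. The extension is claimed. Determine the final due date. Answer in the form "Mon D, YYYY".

2 months from Mar 25, 2008 is May 25, 2008.
May 25, 2008 is a Sunday, so it moves to the preceding business day, May 23, 2008 (Friday).
Applying the 5-business-day extension: 5 business days after May 23, 2008 is May 30, 2008.
Since May 30, 2008 is a Friday and not a holiday, the date is unchanged.
Final deadline: May 30, 2008.

May 30, 2008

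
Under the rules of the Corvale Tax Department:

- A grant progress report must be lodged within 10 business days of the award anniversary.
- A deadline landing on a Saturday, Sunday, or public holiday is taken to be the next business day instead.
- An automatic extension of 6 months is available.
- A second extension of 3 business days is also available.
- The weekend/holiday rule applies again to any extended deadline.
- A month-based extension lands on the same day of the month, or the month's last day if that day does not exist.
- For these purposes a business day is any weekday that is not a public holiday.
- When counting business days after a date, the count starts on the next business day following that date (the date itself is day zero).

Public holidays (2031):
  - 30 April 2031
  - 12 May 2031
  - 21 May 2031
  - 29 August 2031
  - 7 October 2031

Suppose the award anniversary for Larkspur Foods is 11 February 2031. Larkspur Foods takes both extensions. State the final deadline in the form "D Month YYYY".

28 August 2031

Counting 10 business days after 11 February 2031 (skipping weekends and listed holidays) reaches 25 February 2031.
25 February 2031 is a Tuesday and not a listed holiday, so it stands.
Applying the 6 months extension: 6 months after 25 February 2031 is 25 August 2031.
25 August 2031 (Monday) is already a business day.
The 3-business-day extension runs from 25 August 2031 to 28 August 2031.
28 August 2031 is a Thursday and not a listed holiday, so it stands.
So the filing is due 28 August 2031.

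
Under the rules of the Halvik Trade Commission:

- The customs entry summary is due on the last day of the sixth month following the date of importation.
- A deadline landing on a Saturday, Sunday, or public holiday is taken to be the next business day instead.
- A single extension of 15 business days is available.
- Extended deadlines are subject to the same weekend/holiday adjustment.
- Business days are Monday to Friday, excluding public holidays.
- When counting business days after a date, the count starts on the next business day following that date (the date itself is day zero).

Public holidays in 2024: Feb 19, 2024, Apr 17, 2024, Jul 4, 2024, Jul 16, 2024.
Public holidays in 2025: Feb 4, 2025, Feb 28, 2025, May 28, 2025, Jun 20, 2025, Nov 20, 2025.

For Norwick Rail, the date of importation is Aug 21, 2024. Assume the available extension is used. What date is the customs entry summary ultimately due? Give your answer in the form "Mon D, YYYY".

Mar 24, 2025

6 months after Aug 21, 2024 falls in February 2025; the last day of that month is Feb 28, 2025.
Feb 28, 2025 falls on a listed holiday. Rolling to the next business day gives Mar 3, 2025, a Monday.
The 15-business-day extension runs from Mar 3, 2025 to Mar 24, 2025.
Since Mar 24, 2025 is a Monday and not a holiday, the date is unchanged.
The final due date is Mar 24, 2025.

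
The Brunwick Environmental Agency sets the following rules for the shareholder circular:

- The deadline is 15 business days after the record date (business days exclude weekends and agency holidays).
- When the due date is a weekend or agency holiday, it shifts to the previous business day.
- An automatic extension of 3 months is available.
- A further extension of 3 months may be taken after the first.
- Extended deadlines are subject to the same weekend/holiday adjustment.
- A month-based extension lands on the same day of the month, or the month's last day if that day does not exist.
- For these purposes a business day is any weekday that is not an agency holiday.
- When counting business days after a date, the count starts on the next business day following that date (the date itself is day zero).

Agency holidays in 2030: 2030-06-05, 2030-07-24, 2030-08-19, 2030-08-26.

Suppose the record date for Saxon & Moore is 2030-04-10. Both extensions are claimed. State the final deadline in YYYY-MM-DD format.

2030-11-01

Counting 15 business days after 2030-04-10 (skipping weekends and listed holidays) reaches 2030-05-01.
2030-05-01 (Wednesday) is already a business day.
Applying the 3 months extension: 3 months after 2030-05-01 is 2030-08-01.
2030-08-01 falls on a Thursday, which is a business day, so no adjustment is needed.
Applying the 3 months extension: 3 months after 2030-08-01 is 2030-11-01.
2030-11-01 (Friday) is already a business day.
The final due date is 2030-11-01.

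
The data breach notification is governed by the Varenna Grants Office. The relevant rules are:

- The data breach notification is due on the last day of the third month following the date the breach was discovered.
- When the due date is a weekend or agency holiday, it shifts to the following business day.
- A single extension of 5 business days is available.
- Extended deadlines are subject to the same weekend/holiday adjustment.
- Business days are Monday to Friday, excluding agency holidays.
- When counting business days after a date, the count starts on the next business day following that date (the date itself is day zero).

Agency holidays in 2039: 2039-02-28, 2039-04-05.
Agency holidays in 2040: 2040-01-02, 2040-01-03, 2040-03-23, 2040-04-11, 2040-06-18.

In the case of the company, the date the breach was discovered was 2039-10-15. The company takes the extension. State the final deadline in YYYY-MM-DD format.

2040-02-07

3 months after 2039-10-15 is January 2040; that month ends on 2040-01-31.
2040-01-31 (Tuesday) is already a business day.
Counting 5 further business days from 2040-01-31 reaches 2040-02-07.
Since 2040-02-07 is a Tuesday and not a holiday, the date is unchanged.
Deadline: 2040-02-07.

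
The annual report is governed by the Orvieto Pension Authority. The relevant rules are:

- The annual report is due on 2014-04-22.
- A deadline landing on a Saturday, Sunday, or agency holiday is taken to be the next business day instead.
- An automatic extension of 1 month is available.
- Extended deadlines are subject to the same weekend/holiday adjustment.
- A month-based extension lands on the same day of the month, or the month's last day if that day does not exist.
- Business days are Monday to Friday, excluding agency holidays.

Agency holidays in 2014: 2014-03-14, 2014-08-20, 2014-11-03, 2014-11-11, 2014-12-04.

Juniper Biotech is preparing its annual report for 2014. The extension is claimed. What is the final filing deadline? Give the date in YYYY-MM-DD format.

2014-05-22

The statutory due date is 2014-04-22.
Since 2014-04-22 is a Tuesday and not a holiday, the date is unchanged.
The 1 month extension carries 2014-04-22 to 2014-05-22.
2014-05-22 (Thursday) is already a business day.
Deadline: 2014-05-22.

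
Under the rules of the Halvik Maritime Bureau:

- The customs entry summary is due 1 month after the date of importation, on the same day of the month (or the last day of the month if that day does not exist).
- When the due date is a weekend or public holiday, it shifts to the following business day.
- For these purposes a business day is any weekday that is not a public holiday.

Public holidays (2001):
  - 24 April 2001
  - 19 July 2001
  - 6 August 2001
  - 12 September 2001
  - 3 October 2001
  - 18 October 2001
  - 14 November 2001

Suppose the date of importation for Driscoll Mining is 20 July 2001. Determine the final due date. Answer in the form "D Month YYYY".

20 August 2001

1 month from 20 July 2001 is 20 August 2001.
20 August 2001 (Monday) is already a business day.
The final due date is 20 August 2001.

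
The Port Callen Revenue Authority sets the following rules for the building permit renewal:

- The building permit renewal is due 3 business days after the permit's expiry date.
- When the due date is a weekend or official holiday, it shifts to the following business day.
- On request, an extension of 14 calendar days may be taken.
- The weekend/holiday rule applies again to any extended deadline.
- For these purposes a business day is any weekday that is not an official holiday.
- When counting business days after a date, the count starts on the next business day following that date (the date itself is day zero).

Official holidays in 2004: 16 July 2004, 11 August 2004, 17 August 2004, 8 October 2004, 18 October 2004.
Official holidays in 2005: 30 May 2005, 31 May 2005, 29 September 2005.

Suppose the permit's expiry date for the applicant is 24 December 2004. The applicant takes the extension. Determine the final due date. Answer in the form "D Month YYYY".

12 January 2005

Counting 3 business days after 24 December 2004 (skipping weekends and listed holidays) reaches 29 December 2004.
Since 29 December 2004 is a Wednesday and not a holiday, the date is unchanged.
With the 14-day extension, 29 December 2004 becomes 12 January 2005.
12 January 2005 is a Wednesday and not a listed holiday, so it stands.
So the filing is due 12 January 2005.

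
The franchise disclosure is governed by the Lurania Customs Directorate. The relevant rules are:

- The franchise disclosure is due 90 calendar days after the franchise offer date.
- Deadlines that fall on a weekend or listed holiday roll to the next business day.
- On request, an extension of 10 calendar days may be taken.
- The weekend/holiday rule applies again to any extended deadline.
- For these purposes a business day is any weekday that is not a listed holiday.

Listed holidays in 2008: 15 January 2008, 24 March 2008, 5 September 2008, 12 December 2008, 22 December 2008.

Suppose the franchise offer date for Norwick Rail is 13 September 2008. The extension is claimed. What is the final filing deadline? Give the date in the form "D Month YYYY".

25 December 2008

Adding 90 calendar days to 13 September 2008 gives 12 December 2008.
12 December 2008 is a listed holiday, so it moves to the next business day, 15 December 2008 (Monday).
With the 10-day extension, 15 December 2008 becomes 25 December 2008.
25 December 2008 falls on a Thursday, which is a business day, so no adjustment is needed.
The final due date is 25 December 2008.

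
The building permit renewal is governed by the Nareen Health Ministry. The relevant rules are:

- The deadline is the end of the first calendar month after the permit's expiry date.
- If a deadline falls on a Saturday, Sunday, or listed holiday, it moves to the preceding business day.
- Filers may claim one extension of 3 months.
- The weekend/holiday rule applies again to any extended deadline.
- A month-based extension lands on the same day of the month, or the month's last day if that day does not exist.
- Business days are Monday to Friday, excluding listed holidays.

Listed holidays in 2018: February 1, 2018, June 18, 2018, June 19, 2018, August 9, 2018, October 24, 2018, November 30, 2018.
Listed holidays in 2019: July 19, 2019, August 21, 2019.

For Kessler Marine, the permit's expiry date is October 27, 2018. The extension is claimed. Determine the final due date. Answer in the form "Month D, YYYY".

February 28, 2019

The first month after October 27, 2018 is November 2018, whose last day is November 30, 2018.
Because November 30, 2018 is a listed holiday, the deadline becomes November 29, 2018 (Thursday).
The 3 months extension carries November 29, 2018 to February 28, 2019 (day 29 does not exist in February, so the month's last day is used).
February 28, 2019 is a Thursday and not a listed holiday, so it stands.
So the filing is due February 28, 2019.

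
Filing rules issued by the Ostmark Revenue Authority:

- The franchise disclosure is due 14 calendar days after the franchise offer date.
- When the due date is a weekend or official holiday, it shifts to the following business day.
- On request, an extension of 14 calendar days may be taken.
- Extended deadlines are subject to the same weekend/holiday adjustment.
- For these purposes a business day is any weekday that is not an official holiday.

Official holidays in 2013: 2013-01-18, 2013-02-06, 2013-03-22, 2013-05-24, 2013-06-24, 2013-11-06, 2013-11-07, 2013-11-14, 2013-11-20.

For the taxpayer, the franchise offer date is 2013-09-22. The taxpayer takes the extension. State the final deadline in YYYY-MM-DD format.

2013-10-21

Adding 14 calendar days to 2013-09-22 gives 2013-10-06.
2013-10-06 falls on a Sunday. Rolling to the next business day gives 2013-10-07, a Monday.
With the 14-day extension, 2013-10-07 becomes 2013-10-21.
2013-10-21 (Monday) is already a business day.
So the filing is due 2013-10-21.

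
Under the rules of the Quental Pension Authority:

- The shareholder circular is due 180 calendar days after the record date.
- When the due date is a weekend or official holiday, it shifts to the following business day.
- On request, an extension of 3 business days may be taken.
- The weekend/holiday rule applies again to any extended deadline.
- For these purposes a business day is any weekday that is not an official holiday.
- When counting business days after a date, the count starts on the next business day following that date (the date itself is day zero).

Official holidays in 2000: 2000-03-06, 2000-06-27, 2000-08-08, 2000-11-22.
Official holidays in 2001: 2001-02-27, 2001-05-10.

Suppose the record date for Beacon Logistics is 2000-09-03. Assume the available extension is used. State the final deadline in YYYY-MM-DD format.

Adding 180 calendar days to 2000-09-03 gives 2001-03-02.
2001-03-02 is a Friday and not a listed holiday, so it stands.
Applying the 3-business-day extension: 3 business days after 2001-03-02 is 2001-03-07.
2001-03-07 falls on a Wednesday, which is a business day, so no adjustment is needed.
Deadline: 2001-03-07.

2001-03-07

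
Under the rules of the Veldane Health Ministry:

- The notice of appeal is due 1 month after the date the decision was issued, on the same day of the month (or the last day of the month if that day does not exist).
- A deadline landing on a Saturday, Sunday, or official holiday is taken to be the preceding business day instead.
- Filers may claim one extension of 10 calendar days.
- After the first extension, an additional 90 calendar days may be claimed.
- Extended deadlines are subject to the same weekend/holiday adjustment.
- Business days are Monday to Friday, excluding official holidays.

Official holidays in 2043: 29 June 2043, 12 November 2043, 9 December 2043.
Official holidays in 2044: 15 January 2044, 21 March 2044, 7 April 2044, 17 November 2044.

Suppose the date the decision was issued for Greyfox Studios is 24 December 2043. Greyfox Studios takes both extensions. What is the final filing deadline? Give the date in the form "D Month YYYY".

29 April 2044

1 month after 24 December 2043, on the same day of the month, is 24 January 2044.
24 January 2044 is a Sunday; the preceding business day is 22 January 2044 (Friday).
Applying the 10-calendar-day extension: 22 January 2044 + 10 days = 1 February 2044.
Since 1 February 2044 is a Monday and not a holiday, the date is unchanged.
The 90-calendar-day extension moves the deadline from 1 February 2044 to 1 May 2044.
1 May 2044 falls on a Sunday. Rolling to the preceding business day gives 29 April 2044, a Friday.
Final deadline: 29 April 2044.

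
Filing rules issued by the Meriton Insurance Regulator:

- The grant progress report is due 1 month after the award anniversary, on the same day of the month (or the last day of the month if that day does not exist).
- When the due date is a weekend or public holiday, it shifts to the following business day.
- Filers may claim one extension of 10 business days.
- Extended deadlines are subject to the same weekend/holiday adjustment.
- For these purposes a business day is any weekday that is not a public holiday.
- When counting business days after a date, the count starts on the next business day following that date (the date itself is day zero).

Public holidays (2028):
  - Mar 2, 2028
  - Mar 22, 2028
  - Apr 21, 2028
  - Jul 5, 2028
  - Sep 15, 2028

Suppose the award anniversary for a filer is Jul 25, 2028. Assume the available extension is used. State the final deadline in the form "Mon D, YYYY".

Sep 8, 2028

1 month after Jul 25, 2028, on the same day of the month, is Aug 25, 2028.
Since Aug 25, 2028 is a Friday and not a holiday, the date is unchanged.
Counting 10 further business days from Aug 25, 2028 reaches Sep 8, 2028.
Sep 8, 2028 is a Friday and not a listed holiday, so it stands.
The final due date is Sep 8, 2028.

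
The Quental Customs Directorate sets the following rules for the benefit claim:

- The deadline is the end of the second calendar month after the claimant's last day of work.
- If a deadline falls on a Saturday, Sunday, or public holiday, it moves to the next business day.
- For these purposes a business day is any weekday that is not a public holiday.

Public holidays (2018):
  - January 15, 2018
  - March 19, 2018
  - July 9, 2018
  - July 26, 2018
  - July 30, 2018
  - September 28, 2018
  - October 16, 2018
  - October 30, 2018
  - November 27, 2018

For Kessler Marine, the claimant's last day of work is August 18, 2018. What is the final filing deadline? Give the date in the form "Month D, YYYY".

The second month after August 18, 2018 is October 2018, whose last day is October 31, 2018.
October 31, 2018 is a Wednesday and not a listed holiday, so it stands.
The final due date is October 31, 2018.

October 31, 2018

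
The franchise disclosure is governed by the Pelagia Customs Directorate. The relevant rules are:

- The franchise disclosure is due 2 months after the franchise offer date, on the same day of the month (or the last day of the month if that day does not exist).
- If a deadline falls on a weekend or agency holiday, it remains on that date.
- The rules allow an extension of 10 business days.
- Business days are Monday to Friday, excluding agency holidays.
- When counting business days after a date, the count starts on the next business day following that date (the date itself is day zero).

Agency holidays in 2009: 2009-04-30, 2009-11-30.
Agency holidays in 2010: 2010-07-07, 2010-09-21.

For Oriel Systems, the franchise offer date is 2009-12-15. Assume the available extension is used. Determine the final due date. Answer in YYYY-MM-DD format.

2010-03-01

2 months after 2009-12-15, on the same day of the month, is 2010-02-15.
2010-02-15 falls on a Monday. The rules make no weekend/holiday allowance, so it remains 2010-02-15.
Counting 10 further business days from 2010-02-15 reaches 2010-03-01.
2010-03-01 falls on a Monday. The rules make no weekend/holiday allowance, so it remains 2010-03-01.
Final deadline: 2010-03-01.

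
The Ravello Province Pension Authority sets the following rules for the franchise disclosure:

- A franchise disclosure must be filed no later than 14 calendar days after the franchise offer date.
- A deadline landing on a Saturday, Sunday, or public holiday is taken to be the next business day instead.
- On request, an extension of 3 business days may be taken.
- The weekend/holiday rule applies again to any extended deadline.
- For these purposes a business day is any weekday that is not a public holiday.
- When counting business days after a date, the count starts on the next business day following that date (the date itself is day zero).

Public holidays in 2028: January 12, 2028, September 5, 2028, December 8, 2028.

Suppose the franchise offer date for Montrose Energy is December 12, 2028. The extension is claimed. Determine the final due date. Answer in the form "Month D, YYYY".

December 29, 2028

From December 12, 2028, 14 calendar days later is December 26, 2028.
December 26, 2028 (Tuesday) is already a business day.
Applying the 3-business-day extension: 3 business days after December 26, 2028 is December 29, 2028.
Since December 29, 2028 is a Friday and not a holiday, the date is unchanged.
So the filing is due December 29, 2028.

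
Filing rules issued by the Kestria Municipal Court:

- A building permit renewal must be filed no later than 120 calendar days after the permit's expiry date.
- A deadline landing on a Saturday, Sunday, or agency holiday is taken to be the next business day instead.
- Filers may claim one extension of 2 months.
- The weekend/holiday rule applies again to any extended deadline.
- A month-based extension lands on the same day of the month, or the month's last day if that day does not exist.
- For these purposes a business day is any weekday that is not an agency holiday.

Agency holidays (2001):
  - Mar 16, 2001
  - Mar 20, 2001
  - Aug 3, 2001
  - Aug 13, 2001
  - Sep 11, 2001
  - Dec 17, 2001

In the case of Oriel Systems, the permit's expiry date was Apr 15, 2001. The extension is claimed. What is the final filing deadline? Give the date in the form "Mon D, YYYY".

120 calendar days after Apr 15, 2001 is Aug 13, 2001.
Aug 13, 2001 is a listed holiday; the next business day is Aug 14, 2001 (Tuesday).
Applying the 2 months extension: 2 months after Aug 14, 2001 is Oct 14, 2001.
Because Oct 14, 2001 is a Sunday, the deadline becomes Oct 15, 2001 (Monday).
Final deadline: Oct 15, 2001.

Oct 15, 2001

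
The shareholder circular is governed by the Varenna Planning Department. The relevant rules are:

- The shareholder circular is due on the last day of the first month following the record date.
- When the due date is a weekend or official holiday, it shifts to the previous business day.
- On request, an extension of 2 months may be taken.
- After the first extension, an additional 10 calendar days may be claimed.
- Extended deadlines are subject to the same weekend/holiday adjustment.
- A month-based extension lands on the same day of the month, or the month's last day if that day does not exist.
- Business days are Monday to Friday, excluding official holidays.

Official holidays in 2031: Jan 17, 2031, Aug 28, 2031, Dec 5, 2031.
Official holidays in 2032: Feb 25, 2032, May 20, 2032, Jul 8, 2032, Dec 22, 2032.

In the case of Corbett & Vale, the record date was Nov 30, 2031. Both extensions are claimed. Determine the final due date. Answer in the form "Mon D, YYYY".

Mar 8, 2032

The first month after Nov 30, 2031 is December 2031, whose last day is Dec 31, 2031.
Dec 31, 2031 falls on a Wednesday, which is a business day, so no adjustment is needed.
Applying the 2 months extension: 2 months after Dec 31, 2031 is Feb 29, 2032 (day 31 does not exist in February, so the month's last day is used).
Because Feb 29, 2032 is a Sunday, the deadline becomes Feb 27, 2032 (Friday).
Add the 10 calendar-day extension to Feb 27, 2032: Mar 8, 2032.
Mar 8, 2032 (Monday) is already a business day.
Final deadline: Mar 8, 2032.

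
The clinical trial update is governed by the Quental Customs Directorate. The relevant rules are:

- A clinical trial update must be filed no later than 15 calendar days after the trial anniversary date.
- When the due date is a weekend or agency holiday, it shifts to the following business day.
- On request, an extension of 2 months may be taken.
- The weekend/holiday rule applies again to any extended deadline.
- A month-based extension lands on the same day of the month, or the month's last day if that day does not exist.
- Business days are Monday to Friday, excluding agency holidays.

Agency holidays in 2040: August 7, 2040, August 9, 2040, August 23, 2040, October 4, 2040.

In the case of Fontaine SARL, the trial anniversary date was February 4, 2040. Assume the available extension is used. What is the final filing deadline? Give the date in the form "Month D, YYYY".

15 calendar days after February 4, 2040 is February 19, 2040.
February 19, 2040 is a Sunday; the next business day is February 20, 2040 (Monday).
The 2 months extension carries February 20, 2040 to April 20, 2040.
Since April 20, 2040 is a Friday and not a holiday, the date is unchanged.
The final due date is April 20, 2040.

April 20, 2040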